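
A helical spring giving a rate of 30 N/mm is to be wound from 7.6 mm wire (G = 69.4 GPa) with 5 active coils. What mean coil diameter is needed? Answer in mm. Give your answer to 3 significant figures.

57.8 mm

D = (Gd⁴/(8N_a·k))^(1/3) = (69.4×10³·7.6⁴/(8·5·30))^(1/3)
  = (192945)^(1/3) = 57.7844 mm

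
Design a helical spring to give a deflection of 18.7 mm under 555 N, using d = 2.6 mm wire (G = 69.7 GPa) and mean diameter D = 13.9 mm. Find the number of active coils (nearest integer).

Required rate k = F/δ = 555/18.7 = 29.679 N/mm
N_a = Gd⁴/(8D³k) = (69.7×10³ × 2.6⁴)/(8 × 13.9³ × 29.679)
    = 3.18512e+06 / 637655 = 4.995 → 5 coils

5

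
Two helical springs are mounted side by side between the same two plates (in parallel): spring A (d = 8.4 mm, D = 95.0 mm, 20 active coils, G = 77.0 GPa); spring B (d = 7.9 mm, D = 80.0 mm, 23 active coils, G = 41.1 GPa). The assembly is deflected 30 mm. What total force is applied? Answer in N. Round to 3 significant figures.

135 N

k_A = Gd⁴/(8D³N_a) = (77.0×10³)(8.4⁴)/(8·95.0³·20) = 2.7946 N/mm
k_B = Gd⁴/(8D³N_a) = (41.1×10³)(7.9⁴)/(8·80.0³·23) = 1.6993 N/mm
Parallel: k_eq = 2.7946 + 1.6993 = 4.4939 N/mm
F = k_eq·δ = 4.4939·30 = 134.82 N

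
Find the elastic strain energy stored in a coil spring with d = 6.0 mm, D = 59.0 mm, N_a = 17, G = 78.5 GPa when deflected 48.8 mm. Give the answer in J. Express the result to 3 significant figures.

k = Gd⁴/(8D³N_a) = (78.5×10³)(6.0⁴)/(8·59.0³·17) = 3.6423 N/mm
U = ½kδ² = 0.5 × 3.6423 × 48.8² = 4337 N·mm = 4.337 J

4.34 J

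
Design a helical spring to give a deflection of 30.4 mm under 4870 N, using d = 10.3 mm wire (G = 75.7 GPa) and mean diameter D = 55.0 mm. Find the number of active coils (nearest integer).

Required rate k = F/δ = 4870/30.4 = 160.2 N/mm
N_a = Gd⁴/(8D³k) = (75.7×10³ × 10.3⁴)/(8 × 55.0³ × 160.2)
    = 8.5201e+08 / 2.13223e+08 = 3.996 → 4 coils

4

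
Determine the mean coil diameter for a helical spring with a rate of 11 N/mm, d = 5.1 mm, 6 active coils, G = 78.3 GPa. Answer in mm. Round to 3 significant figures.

D = (Gd⁴/(8N_a·k))^(1/3) = (78.3×10³·5.1⁴/(8·6·11))^(1/3)
  = (100325)^(1/3) = 46.4661 mm

46.5 mm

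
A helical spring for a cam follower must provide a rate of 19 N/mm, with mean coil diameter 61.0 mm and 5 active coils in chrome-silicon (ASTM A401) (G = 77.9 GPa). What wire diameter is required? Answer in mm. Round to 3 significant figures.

d = (8D³N_a·k / G)^(1/4) = (8·61.0³·5·19 / (77.9×10³))^0.25
  = (2214.4)^0.25 = 6.8599 mm

6.86 mm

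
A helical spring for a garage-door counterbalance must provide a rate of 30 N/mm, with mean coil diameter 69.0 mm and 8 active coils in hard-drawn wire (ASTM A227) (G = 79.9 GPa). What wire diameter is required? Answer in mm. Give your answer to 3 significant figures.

9.43 mm

d = (8D³N_a·k / G)^(1/4) = (8·69.0³·8·30 / (79.9×10³))^0.25
  = (7894.1)^0.25 = 9.4260 mm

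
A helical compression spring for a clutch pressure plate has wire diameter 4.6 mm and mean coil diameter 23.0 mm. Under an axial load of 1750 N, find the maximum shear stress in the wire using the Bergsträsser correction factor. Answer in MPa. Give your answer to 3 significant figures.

1360 MPa

Spring index C = D/d = 23.0/4.6 = 5.0000
K_B = (4C+2)/(4C−3) = 22.000/17.000 = 1.2941
τ₀ = 8FD/(πd³) = 8·1750·23.0/(π·4.6³) = 322000/305.79 = 1053 MPa
τ_max = K·τ₀ = 1.2941 × 1053 = 1362.7 MPa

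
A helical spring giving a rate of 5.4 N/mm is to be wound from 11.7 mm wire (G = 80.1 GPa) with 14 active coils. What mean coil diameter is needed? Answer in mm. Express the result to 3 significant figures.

D = (Gd⁴/(8N_a·k))^(1/3) = (80.1×10³·11.7⁴/(8·14·5.4))^(1/3)
  = (2.48179e+06)^(1/3) = 135.3905 mm

135 mm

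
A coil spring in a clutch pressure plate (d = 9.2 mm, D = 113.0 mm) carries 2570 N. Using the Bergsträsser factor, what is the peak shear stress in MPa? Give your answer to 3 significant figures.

Spring index C = D/d = 113.0/9.2 = 12.2826
K_B = (4C+2)/(4C−3) = 51.130/46.130 = 1.1084
τ₀ = 8FD/(πd³) = 8·2570·113.0/(π·9.2³) = 2.32328e+06/2446.3 = 949.7 MPa
τ_max = K·τ₀ = 1.1084 × 949.7 = 1052.6 MPa

1050 MPa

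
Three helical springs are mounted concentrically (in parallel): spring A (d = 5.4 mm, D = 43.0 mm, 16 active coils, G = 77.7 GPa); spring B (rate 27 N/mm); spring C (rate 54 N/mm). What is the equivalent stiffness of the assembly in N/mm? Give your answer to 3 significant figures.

k_A = Gd⁴/(8D³N_a) = (77.7×10³)(5.4⁴)/(8·43.0³·16) = 6.492 N/mm
Parallel: k_eq = 6.492 + 27 + 54 = 87.492 N/mm

87.5 N/mm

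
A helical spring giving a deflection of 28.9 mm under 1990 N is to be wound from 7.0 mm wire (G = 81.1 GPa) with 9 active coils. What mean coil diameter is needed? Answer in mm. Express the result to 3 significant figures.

34.0 mm

Required rate k = F/δ = 1990/28.9 = 68.858 N/mm
D = (Gd⁴/(8N_a·k))^(1/3) = (81.1×10³·7.0⁴/(8·9·68.858))^(1/3)
  = (39275.8)^(1/3) = 33.9919 mm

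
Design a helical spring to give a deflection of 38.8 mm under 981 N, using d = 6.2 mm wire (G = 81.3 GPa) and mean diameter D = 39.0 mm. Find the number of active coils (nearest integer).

10

Required rate k = F/δ = 981/38.8 = 25.284 N/mm
N_a = Gd⁴/(8D³k) = (81.3×10³ × 6.2⁴)/(8 × 39.0³ × 25.284)
    = 1.20132e+08 / 1.19983e+07 = 10.01 → 10 coils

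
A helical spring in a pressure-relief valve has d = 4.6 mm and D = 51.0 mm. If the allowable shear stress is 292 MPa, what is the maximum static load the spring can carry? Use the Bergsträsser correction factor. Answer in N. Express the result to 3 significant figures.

C = D/d = 51.0/4.6 = 11.0870
K_B = (4C+2)/(4C−3) = 46.348/41.348 = 1.1209
τ_max = K·8FD/(πd³) → F_max = τ_allow·πd³/(8DK)
F_max = 292·π·4.6³/(8·51.0·1.1209) = 89291/457.34 = 195.24 N

195 N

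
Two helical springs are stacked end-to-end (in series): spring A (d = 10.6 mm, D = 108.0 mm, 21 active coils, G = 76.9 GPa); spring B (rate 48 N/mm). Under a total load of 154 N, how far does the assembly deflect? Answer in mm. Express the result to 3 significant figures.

36.8 mm

k_A = Gd⁴/(8D³N_a) = (76.9×10³)(10.6⁴)/(8·108.0³·21) = 4.5874 N/mm
Series: 1/k_eq = 1/4.5874 + 1/48 = 0.23882; k_eq = 4.1872 N/mm
δ = F/k_eq = 154/4.1872 = 36.778 mm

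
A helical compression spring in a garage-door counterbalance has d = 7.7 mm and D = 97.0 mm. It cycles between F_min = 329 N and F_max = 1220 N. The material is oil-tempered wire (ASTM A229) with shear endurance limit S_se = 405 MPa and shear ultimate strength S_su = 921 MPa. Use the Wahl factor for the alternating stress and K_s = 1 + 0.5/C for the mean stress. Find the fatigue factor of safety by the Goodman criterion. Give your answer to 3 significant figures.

C = D/d = 97.0/7.7 = 12.5974; K_W = (4C−1)/(4C−4)+0.615/C = 1.1135; K_s = 1+0.5/C = 1.0397
F_a = (F_max−F_min)/2 = 445.5 N; F_m = (F_max+F_min)/2 = 774.5 N
τ_a = K_W·8F_aD/(πd³) = 1.1135 × 241.04 = 268.39 MPa
τ_m = K_s·8F_mD/(πd³) = 1.0397 × 419.05 = 435.68 MPa
Goodman: 1/n_f = τ_a/S_se + τ_m/S_su = 268.39/405 + 435.68/921 = 0.66270 + 0.47305 = 1.1358
n_f = 1/1.1358 = 0.8805

0.880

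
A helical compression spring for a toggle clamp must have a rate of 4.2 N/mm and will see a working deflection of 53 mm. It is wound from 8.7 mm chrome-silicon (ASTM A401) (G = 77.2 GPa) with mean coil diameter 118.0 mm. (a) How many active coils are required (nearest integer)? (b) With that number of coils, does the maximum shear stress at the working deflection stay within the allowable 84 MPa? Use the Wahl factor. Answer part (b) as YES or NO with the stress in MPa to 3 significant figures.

N_a = Gd⁴/(8D³k) = (77.2×10³)(8.7⁴)/(8·118.0³·4.2) = 8.011 → N_a = 8
Actual rate k = Gd⁴/(8D³·8) = 4.206 N/mm
Working load F = kδ = 4.206·53 = 222.92 N
C = 118.0/8.7 = 13.5632; K_W = (4C−1)/(4C−4)+0.615/C = 1.1050
τ_max = K_W·8FD/(πd³) = 1.1050·101.72 = 112.41 MPa
τ_max > 84 MPa → exceeds allowable

(a) 8 coils; (b) NO, τ_max = 112 MPa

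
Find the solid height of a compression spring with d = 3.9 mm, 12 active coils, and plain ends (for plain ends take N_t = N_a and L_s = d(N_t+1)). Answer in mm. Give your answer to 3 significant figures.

plain ends: N_t = N_a = 12
L_s = d·(N_t+1) = 3.9 × 13 = 50.7 mm

50.7 mm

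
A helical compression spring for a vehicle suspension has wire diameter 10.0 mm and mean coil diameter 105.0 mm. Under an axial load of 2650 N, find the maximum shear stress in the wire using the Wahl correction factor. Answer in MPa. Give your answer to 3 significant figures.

806 MPa

Spring index C = D/d = 105.0/10.0 = 10.5000
K_W = (4C−1)/(4C−4) + 0.615/C = 41.000/38.000 + 0.0586 = 1.1375
τ₀ = 8FD/(πd³) = 8·2650·105.0/(π·10.0³) = 2.226e+06/3141.6 = 708.56 MPa
τ_max = K·τ₀ = 1.1375 × 708.56 = 806 MPa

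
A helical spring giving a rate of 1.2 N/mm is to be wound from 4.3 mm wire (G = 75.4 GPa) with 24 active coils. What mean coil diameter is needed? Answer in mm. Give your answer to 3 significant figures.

D = (Gd⁴/(8N_a·k))^(1/3) = (75.4×10³·4.3⁴/(8·24·1.2))^(1/3)
  = (111883)^(1/3) = 48.1860 mm

48.2 mm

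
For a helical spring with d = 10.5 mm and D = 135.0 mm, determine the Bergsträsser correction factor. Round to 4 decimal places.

1.1032

C = D/d = 135.0/10.5 = 12.8571
K_B = (4C+2)/(4C−3) = 53.429/48.429 = 1.1032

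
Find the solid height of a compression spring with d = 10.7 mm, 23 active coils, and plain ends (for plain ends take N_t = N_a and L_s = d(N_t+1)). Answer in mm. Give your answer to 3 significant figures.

257 mm

plain ends: N_t = N_a = 23
L_s = d·(N_t+1) = 10.7 × 24 = 256.8 mm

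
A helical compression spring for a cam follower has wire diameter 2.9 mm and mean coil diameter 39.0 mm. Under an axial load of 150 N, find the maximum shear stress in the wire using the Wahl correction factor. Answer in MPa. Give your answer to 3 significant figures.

Spring index C = D/d = 39.0/2.9 = 13.4483
K_W = (4C−1)/(4C−4) + 0.615/C = 52.793/49.793 + 0.0457 = 1.1060
τ₀ = 8FD/(πd³) = 8·150·39.0/(π·2.9³) = 46800/76.62 = 610.8 MPa
τ_max = K·τ₀ = 1.1060 × 610.8 = 675.54 MPa

676 MPa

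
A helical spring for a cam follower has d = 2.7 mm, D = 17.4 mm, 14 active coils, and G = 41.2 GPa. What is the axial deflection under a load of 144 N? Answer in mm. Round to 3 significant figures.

k = Gd⁴/(8D³N_a) = (41.2×10³)(2.7⁴)/(8·17.4³·14) = 3.711 N/mm
δ = F/k = 144 / 3.711 = 38.804 mm

38.8 mm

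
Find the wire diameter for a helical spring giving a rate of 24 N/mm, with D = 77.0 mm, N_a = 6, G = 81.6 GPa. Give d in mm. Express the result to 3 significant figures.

8.96 mm

d = (8D³N_a·k / G)^(1/4) = (8·77.0³·6·24 / (81.6×10³))^0.25
  = (6445.2)^0.25 = 8.9600 mm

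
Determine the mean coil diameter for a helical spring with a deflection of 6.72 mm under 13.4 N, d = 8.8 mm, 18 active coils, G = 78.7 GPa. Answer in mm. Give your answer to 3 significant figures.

118 mm

Required rate k = F/δ = 13.4/6.72 = 1.994 N/mm
D = (Gd⁴/(8N_a·k))^(1/3) = (78.7×10³·8.8⁴/(8·18·1.994))^(1/3)
  = (1.64364e+06)^(1/3) = 118.0146 mm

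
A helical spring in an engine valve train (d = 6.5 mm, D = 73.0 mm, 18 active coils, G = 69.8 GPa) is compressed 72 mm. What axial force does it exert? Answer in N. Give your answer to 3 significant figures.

160 N

k = Gd⁴/(8D³N_a) = (69.8×10³)(6.5⁴)/(8·73.0³·18) = 2.2242 N/mm
F = k·δ = 2.2242 × 72 = 160.14 N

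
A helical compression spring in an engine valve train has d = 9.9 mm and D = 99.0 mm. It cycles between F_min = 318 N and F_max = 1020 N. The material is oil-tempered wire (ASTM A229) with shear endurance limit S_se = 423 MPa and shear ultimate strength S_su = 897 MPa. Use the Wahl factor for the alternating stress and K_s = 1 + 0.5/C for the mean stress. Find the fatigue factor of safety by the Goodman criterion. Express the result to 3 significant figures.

C = D/d = 99.0/9.9 = 10.0000; K_W = (4C−1)/(4C−4)+0.615/C = 1.1448; K_s = 1+0.5/C = 1.0500
F_a = (F_max−F_min)/2 = 351 N; F_m = (F_max+F_min)/2 = 669 N
τ_a = K_W·8F_aD/(πd³) = 1.1448 × 91.196 = 104.4 MPa
τ_m = K_s·8F_mD/(πd³) = 1.0500 × 173.82 = 182.51 MPa
Goodman: 1/n_f = τ_a/S_se + τ_m/S_su = 104.4/423 + 182.51/897 = 0.24682 + 0.20347 = 0.45029
n_f = 1/0.45029 = 2.221

2.22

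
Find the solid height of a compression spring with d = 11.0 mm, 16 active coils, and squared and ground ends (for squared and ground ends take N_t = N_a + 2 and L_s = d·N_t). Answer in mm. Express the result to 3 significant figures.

squared and ground ends: N_t = N_a + 2 = 16 + 2 = 18
L_s = d·N_t = 11.0 × 18 = 198 mm

198 mm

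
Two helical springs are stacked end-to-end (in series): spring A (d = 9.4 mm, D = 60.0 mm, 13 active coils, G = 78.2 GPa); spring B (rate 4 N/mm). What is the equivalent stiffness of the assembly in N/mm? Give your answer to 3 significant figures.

3.49 N/mm

k_A = Gd⁴/(8D³N_a) = (78.2×10³)(9.4⁴)/(8·60.0³·13) = 27.179 N/mm
Series: 1/k_eq = 1/27.179 + 1/4 = 0.28679; k_eq = 3.4868 N/mm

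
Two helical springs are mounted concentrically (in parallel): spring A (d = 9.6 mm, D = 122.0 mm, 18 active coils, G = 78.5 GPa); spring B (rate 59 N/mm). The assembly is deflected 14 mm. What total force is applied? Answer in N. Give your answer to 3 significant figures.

k_A = Gd⁴/(8D³N_a) = (78.5×10³)(9.6⁴)/(8·122.0³·18) = 2.5498 N/mm
Parallel: k_eq = 2.5498 + 59 = 61.55 N/mm
F = k_eq·δ = 61.55·14 = 861.7 N

862 N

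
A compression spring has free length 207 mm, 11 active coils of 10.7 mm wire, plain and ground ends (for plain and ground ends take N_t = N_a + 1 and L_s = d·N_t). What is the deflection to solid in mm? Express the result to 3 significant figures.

N_t = 12; L_s = 10.7·12 = 128.4 mm
δ_solid = L₀ − L_s = 207 − 128.4 = 78.6 mm

78.6 mm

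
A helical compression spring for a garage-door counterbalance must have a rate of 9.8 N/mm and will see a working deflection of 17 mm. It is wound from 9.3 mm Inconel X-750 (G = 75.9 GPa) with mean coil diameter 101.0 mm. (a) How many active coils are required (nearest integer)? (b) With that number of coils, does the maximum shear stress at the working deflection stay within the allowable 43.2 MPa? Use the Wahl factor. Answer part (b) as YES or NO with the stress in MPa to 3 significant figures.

N_a = Gd⁴/(8D³k) = (75.9×10³)(9.3⁴)/(8·101.0³·9.8) = 7.029 → N_a = 7
Actual rate k = Gd⁴/(8D³·7) = 9.8406 N/mm
Working load F = kδ = 9.8406·17 = 167.29 N
C = 101.0/9.3 = 10.8602; K_W = (4C−1)/(4C−4)+0.615/C = 1.1327
τ_max = K_W·8FD/(πd³) = 1.1327·53.491 = 60.589 MPa
τ_max > 43.2 MPa → exceeds allowable

(a) 7 coils; (b) NO, τ_max = 60.6 MPa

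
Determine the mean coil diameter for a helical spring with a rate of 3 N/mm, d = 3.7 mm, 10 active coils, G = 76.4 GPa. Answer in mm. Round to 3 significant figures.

D = (Gd⁴/(8N_a·k))^(1/3) = (76.4×10³·3.7⁴/(8·10·3))^(1/3)
  = (59660.8)^(1/3) = 39.0748 mm

39.1 mm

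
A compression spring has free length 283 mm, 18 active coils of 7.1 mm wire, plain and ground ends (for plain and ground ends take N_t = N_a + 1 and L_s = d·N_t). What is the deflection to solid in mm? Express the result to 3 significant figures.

N_t = 19; L_s = 7.1·19 = 134.9 mm
δ_solid = L₀ − L_s = 283 − 134.9 = 148.1 mm

148 mm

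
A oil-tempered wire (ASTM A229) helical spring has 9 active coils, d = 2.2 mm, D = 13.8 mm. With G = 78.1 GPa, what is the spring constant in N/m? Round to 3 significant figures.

9670 N/m

k = Gd⁴/(8D³N_a) = (78.1×10³ × 2.2⁴) / (8 × 13.8³ × 9)
  = 1.82954e+06 / 189221 = 9.6688 N/mm = 9668.8 N/m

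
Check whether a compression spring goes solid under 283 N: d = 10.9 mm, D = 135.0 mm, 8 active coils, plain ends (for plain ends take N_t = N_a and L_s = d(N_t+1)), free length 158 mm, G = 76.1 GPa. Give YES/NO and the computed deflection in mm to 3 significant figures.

k = Gd⁴/(8D³N_a) = (76.1×10³)(10.9⁴)/(8·135.0³·8) = 6.822 N/mm
N_t = 8; L_s = 10.9·9 = 98.1 mm; δ_solid = L₀ − L_s = 158 − 98.1 = 59.9 mm
δ = F/k = 283/6.822 = 41.484 mm
δ < δ_solid → spring does not go solid

NO, δ = 41.5 mm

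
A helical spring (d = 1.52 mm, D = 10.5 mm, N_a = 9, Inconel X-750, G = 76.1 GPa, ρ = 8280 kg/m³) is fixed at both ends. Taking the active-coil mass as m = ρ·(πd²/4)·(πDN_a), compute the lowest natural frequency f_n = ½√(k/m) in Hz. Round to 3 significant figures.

523 Hz

k = Gd⁴/(8D³N_a) = (76.1×10³)(1.52⁴)/(8·10.5³·9) = 4.8737 N/mm = 4873.7 N/m
Wire length L = πDN_a = π·10.5·9 = 296.88 mm
m = ρ·(πd²/4)·L = 8280 × 1.8146×10⁻⁶ m² × 0.29688 m = 0.0044606 kg
f_n = ½√(k/m) = 0.5·√(4873.7/0.0044606) = 0.5·√(1.0926e+06) = 522.64 Hz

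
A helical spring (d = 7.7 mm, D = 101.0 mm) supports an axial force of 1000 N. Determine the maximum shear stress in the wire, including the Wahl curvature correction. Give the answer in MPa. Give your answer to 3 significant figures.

625 MPa

Spring index C = D/d = 101.0/7.7 = 13.1169
K_W = (4C−1)/(4C−4) + 0.615/C = 51.468/48.468 + 0.0469 = 1.1088
τ₀ = 8FD/(πd³) = 8·1000·101.0/(π·7.7³) = 808000/1434.2 = 563.36 MPa
τ_max = K·τ₀ = 1.1088 × 563.36 = 624.65 MPa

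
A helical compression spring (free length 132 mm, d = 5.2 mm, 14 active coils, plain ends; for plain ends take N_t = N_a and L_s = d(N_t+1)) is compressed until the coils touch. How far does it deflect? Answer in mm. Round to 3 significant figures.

N_t = 14; L_s = 5.2·15 = 78 mm
δ_solid = L₀ − L_s = 132 − 78 = 54 mm

54.0 mm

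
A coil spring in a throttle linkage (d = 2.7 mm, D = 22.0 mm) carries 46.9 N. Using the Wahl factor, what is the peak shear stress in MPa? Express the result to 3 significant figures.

Spring index C = D/d = 22.0/2.7 = 8.1481
K_W = (4C−1)/(4C−4) + 0.615/C = 31.593/28.593 + 0.0755 = 1.1804
τ₀ = 8FD/(πd³) = 8·46.9·22.0/(π·2.7³) = 8254.4/61.836 = 133.49 MPa
τ_max = K·τ₀ = 1.1804 × 133.49 = 157.57 MPa

158 MPa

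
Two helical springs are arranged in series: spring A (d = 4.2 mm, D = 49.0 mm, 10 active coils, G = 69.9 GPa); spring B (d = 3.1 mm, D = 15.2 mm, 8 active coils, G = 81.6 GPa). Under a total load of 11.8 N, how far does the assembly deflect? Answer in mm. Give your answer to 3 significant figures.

5.46 mm

k_A = Gd⁴/(8D³N_a) = (69.9×10³)(4.2⁴)/(8·49.0³·10) = 2.311 N/mm
k_B = Gd⁴/(8D³N_a) = (81.6×10³)(3.1⁴)/(8·15.2³·8) = 33.529 N/mm
Series: 1/k_eq = 1/2.311 + 1/33.529 = 0.46254; k_eq = 2.162 N/mm
δ = F/k_eq = 11.8/2.162 = 5.458 mm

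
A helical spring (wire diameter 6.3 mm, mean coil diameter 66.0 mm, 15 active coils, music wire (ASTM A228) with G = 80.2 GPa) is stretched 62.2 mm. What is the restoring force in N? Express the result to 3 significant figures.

228 N

k = Gd⁴/(8D³N_a) = (80.2×10³)(6.3⁴)/(8·66.0³·15) = 3.662 N/mm
F = k·δ = 3.662 × 62.2 = 227.78 N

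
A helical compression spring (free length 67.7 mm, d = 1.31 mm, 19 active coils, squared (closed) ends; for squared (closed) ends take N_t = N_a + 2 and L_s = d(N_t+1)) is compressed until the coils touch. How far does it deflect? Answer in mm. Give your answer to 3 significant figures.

N_t = 21; L_s = 1.31·22 = 28.82 mm
δ_solid = L₀ − L_s = 67.7 − 28.82 = 38.88 mm

38.9 mm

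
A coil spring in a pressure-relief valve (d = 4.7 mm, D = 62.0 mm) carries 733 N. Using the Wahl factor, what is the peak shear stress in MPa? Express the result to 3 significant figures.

Spring index C = D/d = 62.0/4.7 = 13.1915
K_W = (4C−1)/(4C−4) + 0.615/C = 51.766/48.766 + 0.0466 = 1.1081
τ₀ = 8FD/(πd³) = 8·733·62.0/(π·4.7³) = 363568/326.17 = 1114.7 MPa
τ_max = K·τ₀ = 1.1081 × 1114.7 = 1235.2 MPa

1240 MPa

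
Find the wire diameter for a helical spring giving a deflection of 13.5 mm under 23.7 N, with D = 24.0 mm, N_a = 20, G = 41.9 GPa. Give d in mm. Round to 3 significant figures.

Required rate k = F/δ = 23.7/13.5 = 1.7556 N/mm
d = (8D³N_a·k / G)^(1/4) = (8·24.0³·20·1.7556 / (41.9×10³))^0.25
  = (92.673)^0.25 = 3.1027 mm

3.10 mm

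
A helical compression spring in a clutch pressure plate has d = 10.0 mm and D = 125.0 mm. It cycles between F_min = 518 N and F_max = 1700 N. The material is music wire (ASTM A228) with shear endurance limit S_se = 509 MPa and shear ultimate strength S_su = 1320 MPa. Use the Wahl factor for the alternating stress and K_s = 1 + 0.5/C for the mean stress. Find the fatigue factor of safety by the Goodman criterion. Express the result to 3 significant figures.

1.45

C = D/d = 125.0/10.0 = 12.5000; K_W = (4C−1)/(4C−4)+0.615/C = 1.1144; K_s = 1+0.5/C = 1.0400
F_a = (F_max−F_min)/2 = 591 N; F_m = (F_max+F_min)/2 = 1109 N
τ_a = K_W·8F_aD/(πd³) = 1.1144 × 188.12 = 209.65 MPa
τ_m = K_s·8F_mD/(πd³) = 1.0400 × 353.01 = 367.13 MPa
Goodman: 1/n_f = τ_a/S_se + τ_m/S_su = 209.65/509 + 367.13/1320 = 0.41188 + 0.27813 = 0.69
n_f = 1/0.69 = 1.449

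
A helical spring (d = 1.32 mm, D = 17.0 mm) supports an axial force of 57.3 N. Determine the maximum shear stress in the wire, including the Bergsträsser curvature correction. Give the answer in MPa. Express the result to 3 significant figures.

Spring index C = D/d = 17.0/1.32 = 12.8788
K_B = (4C+2)/(4C−3) = 53.515/48.515 = 1.1031
τ₀ = 8FD/(πd³) = 8·57.3·17.0/(π·1.32³) = 7792.8/7.2256 = 1078.5 MPa
τ_max = K·τ₀ = 1.1031 × 1078.5 = 1189.7 MPa

1190 MPa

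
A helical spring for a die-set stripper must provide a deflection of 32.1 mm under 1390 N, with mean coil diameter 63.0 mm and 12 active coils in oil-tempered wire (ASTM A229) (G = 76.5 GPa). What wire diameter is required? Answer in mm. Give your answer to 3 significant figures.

Required rate k = F/δ = 1390/32.1 = 43.302 N/mm
d = (8D³N_a·k / G)^(1/4) = (8·63.0³·12·43.302 / (76.5×10³))^0.25
  = (13588)^0.25 = 10.7966 mm

10.8 mm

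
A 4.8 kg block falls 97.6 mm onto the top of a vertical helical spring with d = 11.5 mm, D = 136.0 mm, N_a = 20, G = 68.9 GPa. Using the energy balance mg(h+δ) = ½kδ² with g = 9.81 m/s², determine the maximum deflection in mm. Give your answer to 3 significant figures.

k = Gd⁴/(8D³N_a) = (68.9×10³)(11.5⁴)/(8·136.0³·20) = 2.9942 N/mm
W = mg = 4.8 × 9.81 = 47.088 N
½kδ² − Wδ − Wh = 0 → δ = (W + √(W² + 2kWh))/k
δ = (47.088 + √(2217.3 + 27521))/2.9942 = (47.088 + 172.45)/2.9942 = 73.322 mm

73.3 mm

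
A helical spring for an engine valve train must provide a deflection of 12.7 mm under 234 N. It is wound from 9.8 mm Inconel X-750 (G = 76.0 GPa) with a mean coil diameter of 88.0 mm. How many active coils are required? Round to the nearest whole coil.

7

Required rate k = F/δ = 234/12.7 = 18.425 N/mm
N_a = Gd⁴/(8D³k) = (76.0×10³ × 9.8⁴)/(8 × 88.0³ × 18.425)
    = 7.01e+08 / 1.0045e+08 = 6.979 → 7 coils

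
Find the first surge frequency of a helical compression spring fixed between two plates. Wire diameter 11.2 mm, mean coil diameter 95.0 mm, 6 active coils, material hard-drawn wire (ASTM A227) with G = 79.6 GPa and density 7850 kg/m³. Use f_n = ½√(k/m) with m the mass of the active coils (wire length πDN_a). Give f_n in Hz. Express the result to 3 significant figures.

74.1 Hz

k = Gd⁴/(8D³N_a) = (79.6×10³)(11.2⁴)/(8·95.0³·6) = 30.435 N/mm = 30435 N/m
Wire length L = πDN_a = π·95.0·6 = 1790.7 mm
m = ρ·(πd²/4)·L = 7850 × 98.52×10⁻⁶ m² × 1.7907 m = 1.3849 kg
f_n = ½√(k/m) = 0.5·√(30435/1.3849) = 0.5·√(21976) = 74.122 Hz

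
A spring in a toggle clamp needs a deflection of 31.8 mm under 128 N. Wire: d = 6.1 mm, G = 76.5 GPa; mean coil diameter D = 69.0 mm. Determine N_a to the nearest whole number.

10

Required rate k = F/δ = 128/31.8 = 4.0252 N/mm
N_a = Gd⁴/(8D³k) = (76.5×10³ × 6.1⁴)/(8 × 69.0³ × 4.0252)
    = 1.05921e+08 / 1.05784e+07 = 10.01 → 10 coils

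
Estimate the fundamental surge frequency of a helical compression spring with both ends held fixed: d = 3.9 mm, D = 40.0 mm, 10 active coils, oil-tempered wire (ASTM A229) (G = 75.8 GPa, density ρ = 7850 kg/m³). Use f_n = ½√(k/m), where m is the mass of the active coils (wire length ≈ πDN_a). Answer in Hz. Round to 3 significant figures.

85.2 Hz

k = Gd⁴/(8D³N_a) = (75.8×10³)(3.9⁴)/(8·40.0³·10) = 3.425 N/mm = 3425 N/m
Wire length L = πDN_a = π·40.0·10 = 1256.6 mm
m = ρ·(πd²/4)·L = 7850 × 11.946×10⁻⁶ m² × 1.2566 m = 0.11784 kg
f_n = ½√(k/m) = 0.5·√(3425/0.11784) = 0.5·√(29064) = 85.241 Hz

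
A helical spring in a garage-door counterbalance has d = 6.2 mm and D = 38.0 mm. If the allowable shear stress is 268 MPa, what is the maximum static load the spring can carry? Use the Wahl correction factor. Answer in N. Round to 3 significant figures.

530 N

C = D/d = 38.0/6.2 = 6.1290
K_W = (4C−1)/(4C−4) + 0.615/C = 23.516/20.516 + 0.1003 = 1.2466
τ_max = K·8FD/(πd³) → F_max = τ_allow·πd³/(8DK)
F_max = 268·π·6.2³/(8·38.0·1.2466) = 2.0066e+05/378.96 = 529.5 N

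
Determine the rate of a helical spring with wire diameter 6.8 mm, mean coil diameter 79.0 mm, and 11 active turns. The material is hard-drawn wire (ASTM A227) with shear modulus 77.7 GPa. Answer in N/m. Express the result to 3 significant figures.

k = Gd⁴/(8D³N_a) = (77.7×10³ × 6.8⁴) / (8 × 79.0³ × 11)
  = 1.66133e+08 / 4.33874e+07 = 3.8291 N/mm = 3829.1 N/m

3830 N/m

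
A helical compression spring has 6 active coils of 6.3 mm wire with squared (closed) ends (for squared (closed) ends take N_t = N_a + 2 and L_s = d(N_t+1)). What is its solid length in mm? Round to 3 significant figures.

squared (closed) ends: N_t = N_a + 2 = 6 + 2 = 8
L_s = d·(N_t+1) = 6.3 × 9 = 56.7 mm

56.7 mm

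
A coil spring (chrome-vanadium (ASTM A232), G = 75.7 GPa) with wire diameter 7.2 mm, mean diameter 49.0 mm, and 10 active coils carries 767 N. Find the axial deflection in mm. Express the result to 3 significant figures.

k = Gd⁴/(8D³N_a) = (75.7×10³)(7.2⁴)/(8·49.0³·10) = 21.615 N/mm
δ = F/k = 767 / 21.615 = 35.485 mm

35.5 mm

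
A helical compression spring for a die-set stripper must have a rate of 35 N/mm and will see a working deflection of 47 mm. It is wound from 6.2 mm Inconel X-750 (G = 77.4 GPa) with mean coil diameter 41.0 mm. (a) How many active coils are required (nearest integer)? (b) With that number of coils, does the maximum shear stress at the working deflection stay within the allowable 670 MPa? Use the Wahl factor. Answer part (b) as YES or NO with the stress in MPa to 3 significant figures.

N_a = Gd⁴/(8D³k) = (77.4×10³)(6.2⁴)/(8·41.0³·35) = 5.926 → N_a = 6
Actual rate k = Gd⁴/(8D³·6) = 34.571 N/mm
Working load F = kδ = 34.571·47 = 1624.8 N
C = 41.0/6.2 = 6.6129; K_W = (4C−1)/(4C−4)+0.615/C = 1.2266
τ_max = K_W·8FD/(πd³) = 1.2266·711.81 = 873.12 MPa
τ_max > 670 MPa → exceeds allowable

(a) 6 coils; (b) NO, τ_max = 873 MPa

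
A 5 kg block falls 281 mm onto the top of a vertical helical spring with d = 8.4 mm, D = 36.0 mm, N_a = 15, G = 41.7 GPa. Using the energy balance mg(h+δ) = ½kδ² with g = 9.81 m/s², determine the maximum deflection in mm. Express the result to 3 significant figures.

k = Gd⁴/(8D³N_a) = (41.7×10³)(8.4⁴)/(8·36.0³·15) = 37.082 N/mm
W = mg = 5 × 9.81 = 49.05 N
½kδ² − Wδ − Wh = 0 → δ = (W + √(W² + 2kWh))/k
δ = (49.05 + √(2405.9 + 1.02221e+06))/37.082 = (49.05 + 1012.2)/37.082 = 28.62 mm

28.6 mm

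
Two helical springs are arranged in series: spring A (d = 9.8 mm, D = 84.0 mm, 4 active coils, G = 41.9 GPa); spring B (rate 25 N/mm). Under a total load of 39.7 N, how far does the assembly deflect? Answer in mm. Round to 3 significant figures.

3.54 mm

k_A = Gd⁴/(8D³N_a) = (41.9×10³)(9.8⁴)/(8·84.0³·4) = 20.377 N/mm
Series: 1/k_eq = 1/20.377 + 1/25 = 0.089076; k_eq = 11.226 N/mm
δ = F/k_eq = 39.7/11.226 = 3.5363 mm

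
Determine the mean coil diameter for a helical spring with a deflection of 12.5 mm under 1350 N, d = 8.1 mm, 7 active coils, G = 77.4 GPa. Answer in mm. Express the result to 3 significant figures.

38.1 mm

Required rate k = F/δ = 1350/12.5 = 108 N/mm
D = (Gd⁴/(8N_a·k))^(1/3) = (77.4×10³·8.1⁴/(8·7·108))^(1/3)
  = (55089.6)^(1/3) = 38.0502 mm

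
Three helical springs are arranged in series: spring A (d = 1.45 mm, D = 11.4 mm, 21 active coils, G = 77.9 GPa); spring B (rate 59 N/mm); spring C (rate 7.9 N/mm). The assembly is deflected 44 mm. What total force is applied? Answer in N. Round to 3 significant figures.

50.8 N

k_A = Gd⁴/(8D³N_a) = (77.9×10³)(1.45⁴)/(8·11.4³·21) = 1.3835 N/mm
Series: 1/k_eq = 1/1.3835 + 1/59 + 1/7.9 = 0.86633; k_eq = 1.1543 N/mm
F = k_eq·δ = 1.1543·44 = 50.789 N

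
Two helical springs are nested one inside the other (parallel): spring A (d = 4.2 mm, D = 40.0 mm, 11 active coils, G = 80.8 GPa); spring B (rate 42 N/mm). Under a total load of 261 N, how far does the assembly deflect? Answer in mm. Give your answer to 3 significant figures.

k_A = Gd⁴/(8D³N_a) = (80.8×10³)(4.2⁴)/(8·40.0³·11) = 4.4642 N/mm
Parallel: k_eq = 4.4642 + 42 = 46.464 N/mm
δ = F/k_eq = 261/46.464 = 5.6172 mm

5.62 mm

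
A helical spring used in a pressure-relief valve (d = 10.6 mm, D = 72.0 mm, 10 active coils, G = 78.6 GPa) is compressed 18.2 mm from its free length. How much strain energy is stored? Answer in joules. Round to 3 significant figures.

5.50 J

k = Gd⁴/(8D³N_a) = (78.6×10³)(10.6⁴)/(8·72.0³·10) = 33.232 N/mm
U = ½kδ² = 0.5 × 33.232 × 18.2² = 5503.9 N·mm = 5.5039 J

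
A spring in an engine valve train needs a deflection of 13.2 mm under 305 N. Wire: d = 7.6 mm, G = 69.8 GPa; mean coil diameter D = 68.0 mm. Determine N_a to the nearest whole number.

4

Required rate k = F/δ = 305/13.2 = 23.106 N/mm
N_a = Gd⁴/(8D³k) = (69.8×10³ × 7.6⁴)/(8 × 68.0³ × 23.106)
    = 2.32868e+08 / 5.81223e+07 = 4.007 → 4 coils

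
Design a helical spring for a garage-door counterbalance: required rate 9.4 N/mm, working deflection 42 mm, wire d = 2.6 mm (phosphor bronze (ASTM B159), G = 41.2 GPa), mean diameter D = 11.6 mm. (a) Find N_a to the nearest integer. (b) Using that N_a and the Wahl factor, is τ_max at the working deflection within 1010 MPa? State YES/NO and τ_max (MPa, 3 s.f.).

(a) 16 coils; (b) YES, τ_max = 901 MPa

N_a = Gd⁴/(8D³k) = (41.2×10³)(2.6⁴)/(8·11.6³·9.4) = 16.04 → N_a = 16
Actual rate k = Gd⁴/(8D³·16) = 9.4234 N/mm
Working load F = kδ = 9.4234·42 = 395.78 N
C = 11.6/2.6 = 4.4615; K_W = (4C−1)/(4C−4)+0.615/C = 1.3545
τ_max = K_W·8FD/(πd³) = 1.3545·665.17 = 900.98 MPa
τ_max ≤ 1010 MPa → acceptable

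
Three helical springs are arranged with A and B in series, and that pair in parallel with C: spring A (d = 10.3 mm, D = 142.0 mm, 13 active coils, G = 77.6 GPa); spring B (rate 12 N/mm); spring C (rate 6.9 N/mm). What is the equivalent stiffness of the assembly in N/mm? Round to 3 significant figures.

9.26 N/mm

k_A = Gd⁴/(8D³N_a) = (77.6×10³)(10.3⁴)/(8·142.0³·13) = 2.933 N/mm
Springs A,B series: k_AB = 1/(1/2.933+1/12) = 2.3569 N/mm; parallel with C: k_eq = 2.3569+6.9 = 9.2569 N/mm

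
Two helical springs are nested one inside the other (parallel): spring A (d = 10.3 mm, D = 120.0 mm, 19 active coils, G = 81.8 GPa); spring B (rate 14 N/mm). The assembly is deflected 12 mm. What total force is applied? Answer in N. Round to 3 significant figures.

k_A = Gd⁴/(8D³N_a) = (81.8×10³)(10.3⁴)/(8·120.0³·19) = 3.5052 N/mm
Parallel: k_eq = 3.5052 + 14 = 17.505 N/mm
F = k_eq·δ = 17.505·12 = 210.06 N

210 N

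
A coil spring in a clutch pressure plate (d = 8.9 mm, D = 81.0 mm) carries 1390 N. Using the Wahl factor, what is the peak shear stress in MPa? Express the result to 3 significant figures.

Spring index C = D/d = 81.0/8.9 = 9.1011
K_W = (4C−1)/(4C−4) + 0.615/C = 35.404/32.404 + 0.0676 = 1.1602
τ₀ = 8FD/(πd³) = 8·1390·81.0/(π·8.9³) = 900720/2214.7 = 406.7 MPa
τ_max = K·τ₀ = 1.1602 × 406.7 = 471.83 MPa

472 MPa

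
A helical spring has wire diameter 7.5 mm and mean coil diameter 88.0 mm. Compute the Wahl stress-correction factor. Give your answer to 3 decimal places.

1.122

C = D/d = 88.0/7.5 = 11.7333
K_W = (4C−1)/(4C−4) + 0.615/C = 45.933/42.933 + 0.0524 = 1.1223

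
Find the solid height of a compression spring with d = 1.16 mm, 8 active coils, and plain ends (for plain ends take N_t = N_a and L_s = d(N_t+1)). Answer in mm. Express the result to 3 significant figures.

10.4 mm

plain ends: N_t = N_a = 8
L_s = d·(N_t+1) = 1.16 × 9 = 10.44 mm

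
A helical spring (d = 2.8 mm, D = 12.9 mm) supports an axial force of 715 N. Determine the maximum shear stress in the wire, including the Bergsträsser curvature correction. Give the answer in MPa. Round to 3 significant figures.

1420 MPa

Spring index C = D/d = 12.9/2.8 = 4.6071
K_B = (4C+2)/(4C−3) = 20.429/15.429 = 1.3241
τ₀ = 8FD/(πd³) = 8·715·12.9/(π·2.8³) = 73788/68.964 = 1069.9 MPa
τ_max = K·τ₀ = 1.3241 × 1069.9 = 1416.7 MPa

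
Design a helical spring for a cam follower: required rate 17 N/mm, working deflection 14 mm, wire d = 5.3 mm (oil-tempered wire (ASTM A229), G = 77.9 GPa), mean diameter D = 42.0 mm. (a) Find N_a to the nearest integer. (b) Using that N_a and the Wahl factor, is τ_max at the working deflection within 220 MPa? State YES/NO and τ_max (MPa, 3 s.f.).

N_a = Gd⁴/(8D³k) = (77.9×10³)(5.3⁴)/(8·42.0³·17) = 6.1 → N_a = 6
Actual rate k = Gd⁴/(8D³·6) = 17.284 N/mm
Working load F = kδ = 17.284·14 = 241.98 N
C = 42.0/5.3 = 7.9245; K_W = (4C−1)/(4C−4)+0.615/C = 1.1859
τ_max = K_W·8FD/(πd³) = 1.1859·173.84 = 206.16 MPa
τ_max ≤ 220 MPa → acceptable

(a) 6 coils; (b) YES, τ_max = 206 MPa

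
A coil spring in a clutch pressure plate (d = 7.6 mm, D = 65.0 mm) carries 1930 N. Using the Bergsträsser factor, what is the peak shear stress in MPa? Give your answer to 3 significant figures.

844 MPa

Spring index C = D/d = 65.0/7.6 = 8.5526
K_B = (4C+2)/(4C−3) = 36.211/31.211 = 1.1602
τ₀ = 8FD/(πd³) = 8·1930·65.0/(π·7.6³) = 1.0036e+06/1379.1 = 727.73 MPa
τ_max = K·τ₀ = 1.1602 × 727.73 = 844.31 MPa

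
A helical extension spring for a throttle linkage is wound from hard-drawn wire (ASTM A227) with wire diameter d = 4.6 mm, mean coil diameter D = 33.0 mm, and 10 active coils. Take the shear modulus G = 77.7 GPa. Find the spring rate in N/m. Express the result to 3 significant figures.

12100 N/m

k = Gd⁴/(8D³N_a) = (77.7×10³ × 4.6⁴) / (8 × 33.0³ × 10)
  = 3.47898e+07 / 2.87496e+06 = 12.101 N/mm = 12101 N/m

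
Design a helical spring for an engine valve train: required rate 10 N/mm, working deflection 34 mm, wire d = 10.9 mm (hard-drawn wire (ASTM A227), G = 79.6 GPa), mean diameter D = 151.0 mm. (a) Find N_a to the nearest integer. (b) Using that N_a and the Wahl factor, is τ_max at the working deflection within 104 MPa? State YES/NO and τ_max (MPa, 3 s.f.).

N_a = Gd⁴/(8D³k) = (79.6×10³)(10.9⁴)/(8·151.0³·10) = 4.079 → N_a = 4
Actual rate k = Gd⁴/(8D³·4) = 10.199 N/mm
Working load F = kδ = 10.199·34 = 346.75 N
C = 151.0/10.9 = 13.8532; K_W = (4C−1)/(4C−4)+0.615/C = 1.1027
τ_max = K_W·8FD/(πd³) = 1.1027·102.96 = 113.54 MPa
τ_max > 104 MPa → exceeds allowable

(a) 4 coils; (b) NO, τ_max = 114 MPa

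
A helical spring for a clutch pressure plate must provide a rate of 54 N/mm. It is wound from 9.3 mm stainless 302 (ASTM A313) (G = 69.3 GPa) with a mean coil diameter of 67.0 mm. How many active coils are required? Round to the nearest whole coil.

4

N_a = Gd⁴/(8D³k) = (69.3×10³ × 9.3⁴)/(8 × 67.0³ × 54)
    = 5.184e+08 / 1.2993e+08 = 3.99 → 4 coils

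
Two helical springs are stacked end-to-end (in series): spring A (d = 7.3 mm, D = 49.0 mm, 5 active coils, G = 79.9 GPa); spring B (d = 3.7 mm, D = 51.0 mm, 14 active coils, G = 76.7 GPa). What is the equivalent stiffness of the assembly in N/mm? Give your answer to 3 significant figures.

k_A = Gd⁴/(8D³N_a) = (79.9×10³)(7.3⁴)/(8·49.0³·5) = 48.216 N/mm
k_B = Gd⁴/(8D³N_a) = (76.7×10³)(3.7⁴)/(8·51.0³·14) = 0.96755 N/mm
Series: 1/k_eq = 1/48.216 + 1/0.96755 = 1.0543; k_eq = 0.94852 N/mm

0.949 N/mm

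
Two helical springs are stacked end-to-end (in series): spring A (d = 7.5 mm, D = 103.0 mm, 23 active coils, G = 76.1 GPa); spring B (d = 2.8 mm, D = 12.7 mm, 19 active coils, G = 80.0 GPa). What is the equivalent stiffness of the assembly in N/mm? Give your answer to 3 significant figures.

1.11 N/mm

k_A = Gd⁴/(8D³N_a) = (76.1×10³)(7.5⁴)/(8·103.0³·23) = 1.1976 N/mm
k_B = Gd⁴/(8D³N_a) = (80.0×10³)(2.8⁴)/(8·12.7³·19) = 15.793 N/mm
Series: 1/k_eq = 1/1.1976 + 1/15.793 = 0.89834; k_eq = 1.1132 N/mm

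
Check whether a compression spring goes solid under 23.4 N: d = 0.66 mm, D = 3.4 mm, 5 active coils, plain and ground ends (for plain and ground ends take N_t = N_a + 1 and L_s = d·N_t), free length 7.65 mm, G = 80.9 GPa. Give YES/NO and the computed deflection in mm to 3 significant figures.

NO, δ = 2.40 mm

k = Gd⁴/(8D³N_a) = (80.9×10³)(0.66⁴)/(8·3.4³·5) = 9.764 N/mm
N_t = 6; L_s = 0.66·6 = 3.96 mm; δ_solid = L₀ − L_s = 7.65 − 3.96 = 3.69 mm
δ = F/k = 23.4/9.764 = 2.3966 mm
δ < δ_solid → spring does not go solid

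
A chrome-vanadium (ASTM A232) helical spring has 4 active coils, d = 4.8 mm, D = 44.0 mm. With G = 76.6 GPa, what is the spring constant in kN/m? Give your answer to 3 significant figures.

14.9 kN/m

k = Gd⁴/(8D³N_a) = (76.6×10³ × 4.8⁴) / (8 × 44.0³ × 4)
  = 4.06625e+07 / 2.72589e+06 = 14.917 N/mm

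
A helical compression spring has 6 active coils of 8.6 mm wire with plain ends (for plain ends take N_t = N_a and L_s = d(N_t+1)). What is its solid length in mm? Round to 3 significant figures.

60.2 mm

plain ends: N_t = N_a = 6
L_s = d·(N_t+1) = 8.6 × 7 = 60.2 mm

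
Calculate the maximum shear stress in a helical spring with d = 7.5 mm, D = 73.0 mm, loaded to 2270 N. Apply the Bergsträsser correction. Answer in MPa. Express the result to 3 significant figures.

1140 MPa

Spring index C = D/d = 73.0/7.5 = 9.7333
K_B = (4C+2)/(4C−3) = 40.933/35.933 = 1.1391
τ₀ = 8FD/(πd³) = 8·2270·73.0/(π·7.5³) = 1.32568e+06/1325.4 = 1000.2 MPa
τ_max = K·τ₀ = 1.1391 × 1000.2 = 1139.4 MPa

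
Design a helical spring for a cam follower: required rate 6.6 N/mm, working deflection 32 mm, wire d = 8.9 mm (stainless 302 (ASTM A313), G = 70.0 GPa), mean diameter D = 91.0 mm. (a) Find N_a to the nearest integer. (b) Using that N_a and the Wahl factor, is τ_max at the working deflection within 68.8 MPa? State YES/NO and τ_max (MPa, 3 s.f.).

N_a = Gd⁴/(8D³k) = (70.0×10³)(8.9⁴)/(8·91.0³·6.6) = 11.04 → N_a = 11
Actual rate k = Gd⁴/(8D³·11) = 6.6229 N/mm
Working load F = kδ = 6.6229·32 = 211.93 N
C = 91.0/8.9 = 10.2247; K_W = (4C−1)/(4C−4)+0.615/C = 1.1415
τ_max = K_W·8FD/(πd³) = 1.1415·69.665 = 79.519 MPa
τ_max > 68.8 MPa → exceeds allowable

(a) 11 coils; (b) NO, τ_max = 79.5 MPa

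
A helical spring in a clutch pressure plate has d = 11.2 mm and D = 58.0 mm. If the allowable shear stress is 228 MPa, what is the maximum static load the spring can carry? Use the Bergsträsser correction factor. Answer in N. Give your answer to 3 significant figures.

C = D/d = 58.0/11.2 = 5.1786
K_B = (4C+2)/(4C−3) = 22.714/17.714 = 1.2823
τ_max = K·8FD/(πd³) → F_max = τ_allow·πd³/(8DK)
F_max = 228·π·11.2³/(8·58.0·1.2823) = 1.0063e+06/594.97 = 1691.4 N

1690 N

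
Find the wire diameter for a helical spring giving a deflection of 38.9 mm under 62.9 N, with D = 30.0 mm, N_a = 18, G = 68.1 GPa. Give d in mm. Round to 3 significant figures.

3.10 mm

Required rate k = F/δ = 62.9/38.9 = 1.617 N/mm
d = (8D³N_a·k / G)^(1/4) = (8·30.0³·18·1.617 / (68.1×10³))^0.25
  = (92.317)^0.25 = 3.0997 mm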